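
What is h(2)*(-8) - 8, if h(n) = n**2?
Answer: -40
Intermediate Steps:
h(2)*(-8) - 8 = 2**2*(-8) - 8 = 4*(-8) - 8 = -32 - 8 = -40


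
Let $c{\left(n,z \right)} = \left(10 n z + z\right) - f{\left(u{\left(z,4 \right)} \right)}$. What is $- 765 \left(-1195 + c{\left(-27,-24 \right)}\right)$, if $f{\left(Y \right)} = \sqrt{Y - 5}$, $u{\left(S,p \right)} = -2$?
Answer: $-4024665 + 765 i \sqrt{7} \approx -4.0247 \cdot 10^{6} + 2024.0 i$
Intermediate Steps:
$f{\left(Y \right)} = \sqrt{-5 + Y}$
$c{\left(n,z \right)} = z - i \sqrt{7} + 10 n z$ ($c{\left(n,z \right)} = \left(10 n z + z\right) - \sqrt{-5 - 2} = \left(10 n z + z\right) - \sqrt{-7} = \left(z + 10 n z\right) - i \sqrt{7} = z - i \sqrt{7} + 10 n z$)
$- 765 \left(-1195 + c{\left(-27,-24 \right)}\right) = - 765 \left(-1195 - \left(24 - 6480 + i \sqrt{7}\right)\right) = - 765 \left(-1195 - \left(-6456 + i \sqrt{7}\right)\right) = - 765 \left(-1195 + \left(6456 - i \sqrt{7}\right)\right) = - 765 \left(5261 - i \sqrt{7}\right) = -4024665 + 765 i \sqrt{7}$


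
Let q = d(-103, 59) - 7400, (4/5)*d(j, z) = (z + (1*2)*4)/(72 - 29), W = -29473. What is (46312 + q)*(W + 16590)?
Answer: -86228482717/172 ≈ -5.0133e+8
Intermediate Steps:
d(j, z) = 10/43 + 5*z/172 (d(j, z) = 5*((z + (1*2)*4)/(72 - 29))/4 = 5*((z + 2*4)/43)/4 = 5*((z + 8)*(1/43))/4 = 5*((8 + z)*(1/43))/4 = 5*(8/43 + z/43)/4 = 10/43 + 5*z/172)
q = -1272465/172 (q = (10/43 + (5/172)*59) - 7400 = (10/43 + 295/172) - 7400 = 335/172 - 7400 = -1272465/172 ≈ -7398.1)
(46312 + q)*(W + 16590) = (46312 - 1272465/172)*(-29473 + 16590) = (6693199/172)*(-12883) = -86228482717/172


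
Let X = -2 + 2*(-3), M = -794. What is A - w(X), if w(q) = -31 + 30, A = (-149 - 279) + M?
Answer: -1221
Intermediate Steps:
X = -8 (X = -2 - 6 = -8)
A = -1222 (A = (-149 - 279) - 794 = -428 - 794 = -1222)
w(q) = -1
A - w(X) = -1222 - 1*(-1) = -1222 + 1 = -1221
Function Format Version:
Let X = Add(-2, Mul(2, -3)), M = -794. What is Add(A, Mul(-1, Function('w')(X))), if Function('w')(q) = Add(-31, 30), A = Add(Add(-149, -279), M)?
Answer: -1221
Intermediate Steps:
X = -8 (X = Add(-2, -6) = -8)
A = -1222 (A = Add(Add(-149, -279), -794) = Add(-428, -794) = -1222)
Function('w')(q) = -1
Add(A, Mul(-1, Function('w')(X))) = Add(-1222, Mul(-1, -1)) = Add(-1222, 1) = -1221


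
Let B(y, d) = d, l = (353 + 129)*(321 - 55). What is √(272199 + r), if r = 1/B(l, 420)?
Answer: √12003976005/210 ≈ 521.73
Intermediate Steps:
l = 128212 (l = 482*266 = 128212)
r = 1/420 ≈ 0.0023810
√(272199 + r) = √(272199 + 1/420) = √(114323581/420) = √12003976005/210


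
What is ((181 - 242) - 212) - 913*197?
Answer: -180134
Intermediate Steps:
((181 - 242) - 212) - 913*197 = (-61 - 212) - 179861 = -273 - 179861 = -180134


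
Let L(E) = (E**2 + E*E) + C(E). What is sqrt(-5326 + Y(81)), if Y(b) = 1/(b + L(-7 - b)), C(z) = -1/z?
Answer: I*sqrt(9997434614335830)/1370073 ≈ 72.979*I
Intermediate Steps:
L(E) = -1/E + 2*E**2 (L(E) = (E**2 + E*E) - 1/E = (E**2 + E**2) - 1/E = 2*E**2 - 1/E = -1/E + 2*E**2)
Y(b) = 1/(b + (-1 + 2*(-7 - b)**3)/(-7 - b))
sqrt(-5326 + Y(81)) = sqrt(-5326 + (7 + 81)/(1 + (7 + 81)*(81 + 2*(7 + 81)**2))) = sqrt(-5326 + 88/(1 + 88*(81 + 2*88**2))) = sqrt(-5326 + 88/(1 + 88*(81 + 2*7744))) = sqrt(-5326 + 88/(1 + 88*(81 + 15488))) = sqrt(-5326 + 88/(1 + 88*15569)) = sqrt(-5326 + 88/(1 + 1370072)) = sqrt(-5326 + 88/1370073) = sqrt(-7297008710/1370073) = I*sqrt(9997434614335830)/1370073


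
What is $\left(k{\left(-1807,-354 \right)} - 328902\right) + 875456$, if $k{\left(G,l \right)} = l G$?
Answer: $1186232$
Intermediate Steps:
$k{\left(G,l \right)} = G l$
$\left(k{\left(-1807,-354 \right)} - 328902\right) + 875456 = \left(\left(-1807\right) \left(-354\right) - 328902\right) + 875456 = \left(639678 - 328902\right) + 875456 = 310776 + 875456 = 1186232$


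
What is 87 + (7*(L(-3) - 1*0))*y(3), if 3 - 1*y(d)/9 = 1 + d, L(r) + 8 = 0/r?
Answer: 591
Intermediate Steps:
L(r) = -8 (L(r) = -8 + 0/r = -8 + 0 = -8)
y(d) = 18 - 9*d (y(d) = 27 - 9*(1 + d) = 27 + (-9 - 9*d) = 18 - 9*d)
87 + (7*(L(-3) - 1*0))*y(3) = 87 + (7*(-8 - 1*0))*(18 - 9*3) = 87 + (7*(-8 + 0))*(18 - 27) = 87 + (7*(-8))*(-9) = 87 - 56*(-9) = 87 + 504 = 591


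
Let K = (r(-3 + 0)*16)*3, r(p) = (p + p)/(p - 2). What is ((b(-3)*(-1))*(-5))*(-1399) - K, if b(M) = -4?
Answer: 139612/5 ≈ 27922.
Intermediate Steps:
r(p) = 2*p/(-2 + p) (r(p) = (2*p)/(-2 + p) = 2*p/(-2 + p))
K = 288/5 (K = ((2*(-3 + 0)/(-2 + (-3 + 0)))*16)*3 = ((2*(-3)/(-2 - 3))*16)*3 = ((2*(-3)/(-5))*16)*3 = ((2*(-3)*(-⅕))*16)*3 = ((6/5)*16)*3 = (96/5)*3 = 288/5 ≈ 57.600)
((b(-3)*(-1))*(-5))*(-1399) - K = (-4*(-1)*(-5))*(-1399) - 1*288/5 = (4*(-5))*(-1399) - 288/5 = -20*(-1399) - 288/5 = 27980 - 288/5 = 139612/5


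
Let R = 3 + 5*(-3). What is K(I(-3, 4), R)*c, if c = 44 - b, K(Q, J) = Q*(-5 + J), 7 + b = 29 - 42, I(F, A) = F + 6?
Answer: -3264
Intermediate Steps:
I(F, A) = 6 + F
R = -12 (R = 3 - 15 = -12)
b = -20 (b = -7 + (29 - 42) = -7 - 13 = -20)
c = 64 (c = 44 - 1*(-20) = 44 + 20 = 64)
K(I(-3, 4), R)*c = ((6 - 3)*(-5 - 12))*64 = (3*(-17))*64 = -51*64 = -3264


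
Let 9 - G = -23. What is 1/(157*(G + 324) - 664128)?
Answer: -1/608236 ≈ -1.6441e-6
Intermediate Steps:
G = 32 (G = 9 - 1*(-23) = 9 + 23 = 32)
1/(157*(G + 324) - 664128) = 1/(157*(32 + 324) - 664128) = 1/(157*356 - 664128) = 1/(55892 - 664128) = 1/(-608236) = -1/608236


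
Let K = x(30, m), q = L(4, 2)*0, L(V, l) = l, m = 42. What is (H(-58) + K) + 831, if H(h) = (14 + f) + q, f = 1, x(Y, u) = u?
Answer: 888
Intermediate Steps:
q = 0 (q = 2*0 = 0)
H(h) = 15 (H(h) = (14 + 1) + 0 = 15 + 0 = 15)
K = 42
(H(-58) + K) + 831 = (15 + 42) + 831 = 57 + 831 = 888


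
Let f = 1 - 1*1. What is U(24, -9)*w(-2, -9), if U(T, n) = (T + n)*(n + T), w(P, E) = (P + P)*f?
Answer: 0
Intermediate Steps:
f = 0 (f = 1 - 1 = 0)
w(P, E) = 0 (w(P, E) = (P + P)*0 = (2*P)*0 = 0)
U(T, n) = (T + n)² (U(T, n) = (T + n)*(T + n) = (T + n)²)
U(24, -9)*w(-2, -9) = (24 - 9)²*0 = 15²*0 = 225*0 = 0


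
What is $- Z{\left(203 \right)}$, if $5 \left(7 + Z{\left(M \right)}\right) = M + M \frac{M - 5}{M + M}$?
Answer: $- \frac{267}{5} \approx -53.4$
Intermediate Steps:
$Z{\left(M \right)} = - \frac{15}{2} + \frac{3 M}{10}$ ($Z{\left(M \right)} = -7 + \frac{M + M \frac{M - 5}{M + M}}{5} = -7 + \frac{M + M \frac{-5 + M}{2 M}}{5} = -7 + \frac{M + \left(- \frac{5}{2} + \frac{M}{2}\right)}{5} = -7 + \frac{- \frac{5}{2} + \frac{3 M}{2}}{5} = -7 + \left(- \frac{1}{2} + \frac{3 M}{10}\right) = - \frac{15}{2} + \frac{3 M}{10}$)
$- Z{\left(203 \right)} = - (- \frac{15}{2} + \frac{3}{10} \cdot 203) = - (- \frac{15}{2} + \frac{609}{10}) = \left(-1\right) \frac{267}{5} = - \frac{267}{5}$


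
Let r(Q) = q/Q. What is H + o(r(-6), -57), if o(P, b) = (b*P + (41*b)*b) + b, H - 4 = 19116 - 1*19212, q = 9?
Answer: 266291/2 ≈ 1.3315e+5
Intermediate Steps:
r(Q) = 9/Q
H = -92 (H = 4 + (19116 - 1*19212) = 4 + (19116 - 19212) = 4 - 96 = -92)
o(P, b) = b + 41*b² + P*b (o(P, b) = (P*b + 41*b²) + b = (41*b² + P*b) + b = b + 41*b² + P*b)
H + o(r(-6), -57) = -92 - 57*(1 + 9/(-6) + 41*(-57)) = -92 - 57*(1 + 9*(-⅙) - 2337) = -92 - 57*(1 - 3/2 - 2337) = -92 - 57*(-4675/2) = -92 + 266475/2 = 266291/2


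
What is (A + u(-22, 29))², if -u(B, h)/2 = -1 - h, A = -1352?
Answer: 1669264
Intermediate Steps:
u(B, h) = 2 + 2*h (u(B, h) = -2*(-1 - h) = 2 + 2*h)
(A + u(-22, 29))² = (-1352 + (2 + 2*29))² = (-1352 + (2 + 58))² = (-1352 + 60)² = (-1292)² = 1669264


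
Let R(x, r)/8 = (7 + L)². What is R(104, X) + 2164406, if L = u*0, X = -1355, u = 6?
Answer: 2164798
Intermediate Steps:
L = 0 (L = 6*0 = 0)
R(x, r) = 392 (R(x, r) = 8*(7 + 0)² = 8*7² = 8*49 = 392)
R(104, X) + 2164406 = 392 + 2164406 = 2164798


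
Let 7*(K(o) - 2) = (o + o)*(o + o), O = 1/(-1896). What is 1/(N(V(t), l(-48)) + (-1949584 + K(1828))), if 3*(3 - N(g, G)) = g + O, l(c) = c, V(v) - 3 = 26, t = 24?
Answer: -39816/1597103177 ≈ -2.4930e-5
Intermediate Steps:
V(v) = 29 (V(v) = 3 + 26 = 29)
O = -1/1896 ≈ -0.00052743
K(o) = 2 + 4*o²/7 (K(o) = 2 + ((o + o)*(o + o))/7 = 2 + ((2*o)*(2*o))/7 = 2 + (4*o²)/7 = 2 + 4*o²/7)
N(g, G) = 17065/5688 - g/3 (N(g, G) = 3 - (g - 1/1896)/3 = 3 - (-1/1896 + g)/3 = 3 + (1/5688 - g/3) = 17065/5688 - g/3)
1/(N(V(t), l(-48)) + (-1949584 + K(1828))) = 1/((17065/5688 - ⅓*29) + (-1949584 + (2 + (4/7)*1828²))) = 1/((17065/5688 - 29/3) + (-1949584 + (2 + (4/7)*3341584))) = 1/(-37919/5688 + (-1949584 + (2 + 13366336/7))) = 1/(-37919/5688 + (-1949584 + 13366350/7)) = 1/(-37919/5688 - 280738/7) = 1/(-1597103177/39816) = -39816/1597103177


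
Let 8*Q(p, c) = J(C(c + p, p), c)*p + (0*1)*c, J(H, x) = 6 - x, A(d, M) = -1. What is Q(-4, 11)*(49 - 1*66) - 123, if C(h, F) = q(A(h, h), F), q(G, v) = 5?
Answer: -331/2 ≈ -165.50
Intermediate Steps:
C(h, F) = 5
Q(p, c) = p*(6 - c)/8 (Q(p, c) = ((6 - c)*p + (0*1)*c)/8 = (p*(6 - c) + 0*c)/8 = (p*(6 - c) + 0)/8 = (p*(6 - c))/8 = p*(6 - c)/8)
Q(-4, 11)*(49 - 1*66) - 123 = ((1/8)*(-4)*(6 - 1*11))*(49 - 1*66) - 123 = ((1/8)*(-4)*(6 - 11))*(49 - 66) - 123 = ((1/8)*(-4)*(-5))*(-17) - 123 = (5/2)*(-17) - 123 = -85/2 - 123 = -331/2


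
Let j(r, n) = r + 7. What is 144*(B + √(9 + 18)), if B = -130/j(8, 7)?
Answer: -1248 + 432*√3 ≈ -499.75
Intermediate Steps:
j(r, n) = 7 + r
B = -26/3 (B = -130/(7 + 8) = -130/15 = -130*1/15 = -26/3 ≈ -8.6667)
144*(B + √(9 + 18)) = 144*(-26/3 + √(9 + 18)) = 144*(-26/3 + √27) = 144*(-26/3 + 3*√3) = -1248 + 432*√3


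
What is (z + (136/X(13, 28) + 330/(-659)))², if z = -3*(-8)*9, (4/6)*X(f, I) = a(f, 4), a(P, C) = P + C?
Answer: 190607335396/3908529 ≈ 48767.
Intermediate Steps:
a(P, C) = C + P
X(f, I) = 6 + 3*f/2 (X(f, I) = 3*(4 + f)/2 = 6 + 3*f/2)
z = 216 (z = 24*9 = 216)
(z + (136/X(13, 28) + 330/(-659)))² = (216 + (136/(6 + (3/2)*13) + 330/(-659)))² = (216 + (136/(6 + 39/2) + 330*(-1/659)))² = (216 + (136/(51/2) - 330/659))² = (216 + (136*(2/51) - 330/659))² = (216 + (16/3 - 330/659))² = (216 + 9554/1977)² = (436586/1977)² = 190607335396/3908529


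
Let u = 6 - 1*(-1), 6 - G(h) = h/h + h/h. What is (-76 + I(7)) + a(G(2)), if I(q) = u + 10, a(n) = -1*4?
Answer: -63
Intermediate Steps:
G(h) = 4 (G(h) = 6 - (h/h + h/h) = 6 - (1 + 1) = 6 - 1*2 = 6 - 2 = 4)
u = 7 (u = 6 + 1 = 7)
a(n) = -4
I(q) = 17 (I(q) = 7 + 10 = 17)
(-76 + I(7)) + a(G(2)) = (-76 + 17) - 4 = -59 - 4 = -63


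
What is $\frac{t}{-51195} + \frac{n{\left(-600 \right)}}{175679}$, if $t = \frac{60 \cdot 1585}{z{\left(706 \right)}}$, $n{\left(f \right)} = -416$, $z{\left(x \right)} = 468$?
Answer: $- \frac{444568751}{70152313959} \approx -0.0063372$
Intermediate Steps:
$t = \frac{7925}{39}$ ($t = \frac{60 \cdot 1585}{468} = 95100 \cdot \frac{1}{468} = \frac{7925}{39} \approx 203.21$)
$\frac{t}{-51195} + \frac{n{\left(-600 \right)}}{175679} = \frac{7925}{39 \left(-51195\right)} - \frac{416}{175679} = \frac{7925}{39} \left(- \frac{1}{51195}\right) - \frac{416}{175679} = - \frac{1585}{399321} - \frac{416}{175679} = - \frac{444568751}{70152313959}$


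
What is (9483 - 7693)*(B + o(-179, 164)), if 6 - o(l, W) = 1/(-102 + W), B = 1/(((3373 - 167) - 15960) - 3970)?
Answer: 2776532545/259222 ≈ 10711.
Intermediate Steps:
B = -1/16724 (B = 1/((3206 - 15960) - 3970) = 1/(-12754 - 3970) = 1/(-16724) = -1/16724 ≈ -5.9794e-5)
o(l, W) = 6 - 1/(-102 + W)
(9483 - 7693)*(B + o(-179, 164)) = (9483 - 7693)*(-1/16724 + (-613 + 6*164)/(-102 + 164)) = 1790*(-1/16724 + (-613 + 984)/62) = 1790*(-1/16724 + (1/62)*371) = 1790*(-1/16724 + 371/62) = 1790*(3102271/518444) = 2776532545/259222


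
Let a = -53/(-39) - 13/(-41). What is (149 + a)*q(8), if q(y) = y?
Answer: 1927448/1599 ≈ 1205.4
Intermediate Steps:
a = 2680/1599 (a = -53*(-1/39) - 13*(-1/41) = 53/39 + 13/41 = 2680/1599 ≈ 1.6760)
(149 + a)*q(8) = (149 + 2680/1599)*8 = (240931/1599)*8 = 1927448/1599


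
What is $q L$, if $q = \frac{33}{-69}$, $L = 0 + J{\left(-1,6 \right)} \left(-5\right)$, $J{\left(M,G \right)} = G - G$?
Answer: $0$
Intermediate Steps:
$J{\left(M,G \right)} = 0$
$L = 0$ ($L = 0 + 0 \left(-5\right) = 0 + 0 = 0$)
$q = - \frac{11}{23}$ ($q = 33 \left(- \frac{1}{69}\right) = - \frac{11}{23} \approx -0.47826$)
$q L = \left(- \frac{11}{23}\right) 0 = 0$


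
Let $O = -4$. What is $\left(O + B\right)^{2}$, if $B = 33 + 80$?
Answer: $11881$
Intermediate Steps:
$B = 113$
$\left(O + B\right)^{2} = \left(-4 + 113\right)^{2} = 109^{2} = 11881$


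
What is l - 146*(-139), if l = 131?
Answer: 20425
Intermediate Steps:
l - 146*(-139) = 131 - 146*(-139) = 131 + 20294 = 20425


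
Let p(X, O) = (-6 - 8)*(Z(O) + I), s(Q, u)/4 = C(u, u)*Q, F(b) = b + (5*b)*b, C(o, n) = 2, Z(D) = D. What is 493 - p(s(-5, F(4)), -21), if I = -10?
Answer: 59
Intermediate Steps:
F(b) = b + 5*b²
s(Q, u) = 8*Q (s(Q, u) = 4*(2*Q) = 8*Q)
p(X, O) = 140 - 14*O (p(X, O) = (-6 - 8)*(O - 10) = -14*(-10 + O) = 140 - 14*O)
493 - p(s(-5, F(4)), -21) = 493 - (140 - 14*(-21)) = 493 - (140 + 294) = 493 - 1*434 = 493 - 434 = 59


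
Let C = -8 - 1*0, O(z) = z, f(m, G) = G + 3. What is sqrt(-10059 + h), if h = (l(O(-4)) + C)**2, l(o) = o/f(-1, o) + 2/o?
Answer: I*sqrt(40155)/2 ≈ 100.19*I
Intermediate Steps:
f(m, G) = 3 + G
C = -8 (C = -8 + 0 = -8)
l(o) = 2/o + o/(3 + o) (l(o) = o/(3 + o) + 2/o = 2/o + o/(3 + o))
h = 81/4 (h = ((2/(-4) - 4/(3 - 4)) - 8)**2 = ((2*(-1/4) - 4/(-1)) - 8)**2 = ((-1/2 - 4*(-1)) - 8)**2 = ((-1/2 + 4) - 8)**2 = (7/2 - 8)**2 = (-9/2)**2 = 81/4 ≈ 20.250)
sqrt(-10059 + h) = sqrt(-10059 + 81/4) = sqrt(-40155/4) = I*sqrt(40155)/2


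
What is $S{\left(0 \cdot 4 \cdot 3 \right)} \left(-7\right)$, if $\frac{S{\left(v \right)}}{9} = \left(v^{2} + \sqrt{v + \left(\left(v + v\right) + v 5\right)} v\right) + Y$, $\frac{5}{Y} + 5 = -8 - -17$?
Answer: $- \frac{315}{4} \approx -78.75$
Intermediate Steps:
$Y = \frac{5}{4}$ ($Y = \frac{5}{-5 - -9} = \frac{5}{-5 + \left(-8 + 17\right)} = \frac{5}{-5 + 9} = \frac{5}{4} \approx 1.25$)
$S{\left(v \right)} = \frac{45}{4} + 9 v^{2} + 18 \sqrt{2} v^{\frac{3}{2}}$ ($S{\left(v \right)} = 9 \left(\left(v^{2} + \sqrt{v + \left(\left(v + v\right) + v 5\right)} v\right) + \frac{5}{4}\right) = 9 \left(\left(v^{2} + \sqrt{v + \left(2 v + 5 v\right)} v\right) + \frac{5}{4}\right) = 9 \left(\left(v^{2} + \sqrt{v + 7 v} v\right) + \frac{5}{4}\right) = 9 \left(\left(v^{2} + \sqrt{8 v} v\right) + \frac{5}{4}\right) = 9 \left(\left(v^{2} + 2 \sqrt{2} \sqrt{v} v\right) + \frac{5}{4}\right) = 9 \left(\left(v^{2} + 2 \sqrt{2} v^{\frac{3}{2}}\right) + \frac{5}{4}\right) = 9 \left(\frac{5}{4} + v^{2} + 2 \sqrt{2} v^{\frac{3}{2}}\right) = \frac{45}{4} + 9 v^{2} + 18 \sqrt{2} v^{\frac{3}{2}}$)
$S{\left(0 \cdot 4 \cdot 3 \right)} \left(-7\right) = \left(\frac{45}{4} + 9 \left(0 \cdot 4 \cdot 3\right)^{2} + 18 \sqrt{2} \left(0 \cdot 4 \cdot 3\right)^{\frac{3}{2}}\right) \left(-7\right) = \left(\frac{45}{4} + 9 \left(0 \cdot 3\right)^{2} + 18 \sqrt{2} \left(0 \cdot 3\right)^{\frac{3}{2}}\right) \left(-7\right) = \left(\frac{45}{4} + 9 \cdot 0^{2} + 18 \sqrt{2} \cdot 0^{\frac{3}{2}}\right) \left(-7\right) = \left(\frac{45}{4} + 9 \cdot 0 + 18 \sqrt{2} \cdot 0\right) \left(-7\right) = \left(\frac{45}{4} + 0 + 0\right) \left(-7\right) = \frac{45}{4} \left(-7\right) = - \frac{315}{4}$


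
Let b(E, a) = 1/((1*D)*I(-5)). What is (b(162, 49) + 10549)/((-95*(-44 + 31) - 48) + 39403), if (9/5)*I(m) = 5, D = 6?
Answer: 527453/2029500 ≈ 0.25989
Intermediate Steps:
I(m) = 25/9 (I(m) = (5/9)*5 = 25/9)
b(E, a) = 3/50 (b(E, a) = 1/((1*6)*(25/9)) = 1/(6*(25/9)) = 1/(50/3) = 3/50)
(b(162, 49) + 10549)/((-95*(-44 + 31) - 48) + 39403) = (3/50 + 10549)/((-95*(-44 + 31) - 48) + 39403) = 527453/(50*((-95*(-13) - 48) + 39403)) = 527453/(50*((1235 - 48) + 39403)) = 527453/(50*(1187 + 39403)) = (527453/50)/40590 = (527453/50)*(1/40590) = 527453/2029500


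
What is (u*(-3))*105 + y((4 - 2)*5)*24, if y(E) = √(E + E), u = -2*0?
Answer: 48*√5 ≈ 107.33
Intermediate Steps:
u = 0
y(E) = √2*√E (y(E) = √(2*E) = √2*√E)
(u*(-3))*105 + y((4 - 2)*5)*24 = (0*(-3))*105 + (√2*√((4 - 2)*5))*24 = 0*105 + (√2*√(2*5))*24 = 0 + (√2*√10)*24 = 0 + (2*√5)*24 = 0 + 48*√5 = 48*√5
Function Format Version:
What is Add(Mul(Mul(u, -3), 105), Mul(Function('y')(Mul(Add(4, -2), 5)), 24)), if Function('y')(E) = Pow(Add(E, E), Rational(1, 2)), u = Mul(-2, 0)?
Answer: Mul(48, Pow(5, Rational(1, 2))) ≈ 107.33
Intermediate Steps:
u = 0
Function('y')(E) = Mul(Pow(2, Rational(1, 2)), Pow(E, Rational(1, 2))) (Function('y')(E) = Pow(Mul(2, E), Rational(1, 2)) = Mul(Pow(2, Rational(1, 2)), Pow(E, Rational(1, 2))))
Add(Mul(Mul(u, -3), 105), Mul(Function('y')(Mul(Add(4, -2), 5)), 24)) = Add(Mul(Mul(0, -3), 105), Mul(Mul(Pow(2, Rational(1, 2)), Pow(Mul(Add(4, -2), 5), Rational(1, 2))), 24)) = Add(Mul(0, 105), Mul(Mul(Pow(2, Rational(1, 2)), Pow(Mul(2, 5), Rational(1, 2))), 24)) = Add(0, Mul(Mul(Pow(2, Rational(1, 2)), Pow(10, Rational(1, 2))), 24)) = Add(0, Mul(Mul(2, Pow(5, Rational(1, 2))), 24)) = Add(0, Mul(48, Pow(5, Rational(1, 2)))) = Mul(48, Pow(5, Rational(1, 2)))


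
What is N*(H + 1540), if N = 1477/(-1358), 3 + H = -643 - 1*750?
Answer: -15192/97 ≈ -156.62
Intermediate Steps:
H = -1396 (H = -3 + (-643 - 1*750) = -3 + (-643 - 750) = -3 - 1393 = -1396)
N = -211/194 (N = 1477*(-1/1358) = -211/194 ≈ -1.0876)
N*(H + 1540) = -211*(-1396 + 1540)/194 = -211/194*144 = -15192/97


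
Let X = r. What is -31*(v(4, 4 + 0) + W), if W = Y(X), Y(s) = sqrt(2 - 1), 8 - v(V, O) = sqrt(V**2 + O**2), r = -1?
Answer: -279 + 124*sqrt(2) ≈ -103.64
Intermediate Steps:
v(V, O) = 8 - sqrt(O**2 + V**2) (v(V, O) = 8 - sqrt(V**2 + O**2) = 8 - sqrt(O**2 + V**2))
X = -1
Y(s) = 1 (Y(s) = sqrt(1) = 1)
W = 1
-31*(v(4, 4 + 0) + W) = -31*((8 - sqrt((4 + 0)**2 + 4**2)) + 1) = -31*((8 - sqrt(4**2 + 16)) + 1) = -31*((8 - sqrt(16 + 16)) + 1) = -31*((8 - sqrt(32)) + 1) = -31*((8 - 4*sqrt(2)) + 1) = -31*(9 - 4*sqrt(2)) = -279 + 124*sqrt(2)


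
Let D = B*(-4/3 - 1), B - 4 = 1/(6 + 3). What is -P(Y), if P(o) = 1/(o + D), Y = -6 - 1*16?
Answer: 27/853 ≈ 0.031653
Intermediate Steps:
B = 37/9 (B = 4 + 1/(6 + 3) = 4 + 1/9 = 37/9 ≈ 4.1111)
D = -259/27 (D = 37*(-4/3 - 1)/9 = (37/9)*(-7/3) = -259/27 ≈ -9.5926)
Y = -22 (Y = -6 - 16 = -22)
P(o) = 1/(-259/27 + o) (P(o) = 1/(o - 259/27) = 1/(-259/27 + o))
-P(Y) = -27/(-259 + 27*(-22)) = -27/(-259 - 594) = -27/(-853) = -27*(-1)/853 = -1*(-27/853) = 27/853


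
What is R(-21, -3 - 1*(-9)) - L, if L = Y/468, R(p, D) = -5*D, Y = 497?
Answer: -14537/468 ≈ -31.062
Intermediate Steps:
L = 497/468 ≈ 1.0620
R(-21, -3 - 1*(-9)) - L = -5*(-3 - 1*(-9)) - 1*497/468 = -5*(-3 + 9) - 497/468 = -5*6 - 497/468 = -30 - 497/468 = -14537/468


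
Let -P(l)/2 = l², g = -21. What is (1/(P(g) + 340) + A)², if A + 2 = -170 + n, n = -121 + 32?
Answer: 20011780369/293764 ≈ 68122.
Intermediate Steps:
n = -89
P(l) = -2*l²
A = -261 (A = -2 + (-170 - 89) = -2 - 259 = -261)
(1/(P(g) + 340) + A)² = (1/(-2*(-21)² + 340) - 261)² = (1/(-2*441 + 340) - 261)² = (1/(-882 + 340) - 261)² = (1/(-542) - 261)² = (-1/542 - 261)² = (-141463/542)² = 20011780369/293764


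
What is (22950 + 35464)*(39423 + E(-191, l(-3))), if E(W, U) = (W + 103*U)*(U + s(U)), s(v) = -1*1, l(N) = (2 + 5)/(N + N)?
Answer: 42160275293/18 ≈ 2.3422e+9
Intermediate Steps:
l(N) = 7/(2*N) (l(N) = 7/((2*N)) = 7*(1/(2*N)) = 7/(2*N))
s(v) = -1
E(W, U) = (-1 + U)*(W + 103*U) (E(W, U) = (W + 103*U)*(U - 1) = (W + 103*U)*(-1 + U) = (-1 + U)*(W + 103*U))
(22950 + 35464)*(39423 + E(-191, l(-3))) = (22950 + 35464)*(39423 + (-1*(-191) - 721/(2*(-3)) + 103*((7/2)/(-3))² + ((7/2)/(-3))*(-191))) = 58414*(39423 + (191 - 721*(-1)/(2*3) + 103*((7/2)*(-⅓))² + ((7/2)*(-⅓))*(-191))) = 58414*(39423 + (191 - 103*(-7/6) + 103*(-7/6)² - 7/6*(-191))) = 58414*(39423 + (191 + 721/6 + 103*(49/36) + 1337/6)) = 58414*(39423 + (191 + 721/6 + 5047/36 + 1337/6)) = 58414*(39423 + 24271/36) = 58414*(1443499/36) = 42160275293/18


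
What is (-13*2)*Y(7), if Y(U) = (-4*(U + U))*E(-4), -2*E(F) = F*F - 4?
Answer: -8736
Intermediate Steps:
E(F) = 2 - F²/2 (E(F) = -(F*F - 4)/2 = -(F² - 4)/2 = -(-4 + F²)/2 = 2 - F²/2)
Y(U) = 48*U (Y(U) = (-4*(U + U))*(2 - ½*(-4)²) = (-8*U)*(2 - ½*16) = (-8*U)*(2 - 8) = -8*U*(-6) = 48*U)
(-13*2)*Y(7) = (-13*2)*(48*7) = -26*336 = -8736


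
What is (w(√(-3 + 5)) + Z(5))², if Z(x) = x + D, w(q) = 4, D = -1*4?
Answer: 25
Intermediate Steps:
D = -4
Z(x) = -4 + x (Z(x) = x - 4 = -4 + x)
(w(√(-3 + 5)) + Z(5))² = (4 + (-4 + 5))² = (4 + 1)² = 5² = 25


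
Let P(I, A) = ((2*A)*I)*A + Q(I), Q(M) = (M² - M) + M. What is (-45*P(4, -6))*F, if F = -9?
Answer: 123120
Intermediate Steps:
Q(M) = M²
P(I, A) = I² + 2*I*A² (P(I, A) = ((2*A)*I)*A + I² = (2*A*I)*A + I² = 2*I*A² + I² = I² + 2*I*A²)
(-45*P(4, -6))*F = -180*(4 + 2*(-6)²)*(-9) = -180*(4 + 2*36)*(-9) = -180*(4 + 72)*(-9) = -180*76*(-9) = -45*304*(-9) = -13680*(-9) = 123120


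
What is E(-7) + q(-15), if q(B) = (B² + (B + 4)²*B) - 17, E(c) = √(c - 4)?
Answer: -1607 + I*√11 ≈ -1607.0 + 3.3166*I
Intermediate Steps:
E(c) = √(-4 + c)
q(B) = -17 + B² + B*(4 + B)² (q(B) = (B² + (4 + B)²*B) - 17 = (B² + B*(4 + B)²) - 17 = -17 + B² + B*(4 + B)²)
E(-7) + q(-15) = √(-4 - 7) + (-17 + (-15)² - 15*(4 - 15)²) = √(-11) + (-17 + 225 - 15*(-11)²) = I*√11 + (-17 + 225 - 15*121) = I*√11 + (-17 + 225 - 1815) = I*√11 - 1607 = -1607 + I*√11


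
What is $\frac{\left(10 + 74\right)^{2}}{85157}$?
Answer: $\frac{7056}{85157} \approx 0.082859$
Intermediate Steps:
$\frac{\left(10 + 74\right)^{2}}{85157} = 84^{2} \cdot \frac{1}{85157} = 7056 \cdot \frac{1}{85157} = \frac{7056}{85157}$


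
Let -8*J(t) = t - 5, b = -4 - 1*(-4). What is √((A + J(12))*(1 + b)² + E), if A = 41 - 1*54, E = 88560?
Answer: √1416738/4 ≈ 297.57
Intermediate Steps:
b = 0 (b = -4 + 4 = 0)
J(t) = 5/8 - t/8 (J(t) = -(t - 5)/8 = -(-5 + t)/8 = 5/8 - t/8)
A = -13 (A = 41 - 54 = -13)
√((A + J(12))*(1 + b)² + E) = √((-13 + (5/8 - ⅛*12))*(1 + 0)² + 88560) = √((-13 + (5/8 - 3/2))*1² + 88560) = √((-13 - 7/8)*1 + 88560) = √(-111/8*1 + 88560) = √(-111/8 + 88560) = √(708369/8) = √1416738/4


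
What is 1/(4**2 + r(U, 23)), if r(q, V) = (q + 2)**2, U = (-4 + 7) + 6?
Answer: 1/137 ≈ 0.0072993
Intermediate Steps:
U = 9 (U = 3 + 6 = 9)
r(q, V) = (2 + q)**2
1/(4**2 + r(U, 23)) = 1/(4**2 + (2 + 9)**2) = 1/(16 + 11**2) = 1/(16 + 121) = 1/137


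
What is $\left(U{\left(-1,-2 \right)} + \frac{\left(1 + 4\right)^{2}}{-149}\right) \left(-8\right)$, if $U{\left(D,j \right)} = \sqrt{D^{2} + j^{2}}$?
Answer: $\frac{200}{149} - 8 \sqrt{5} \approx -16.546$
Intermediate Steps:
$\left(U{\left(-1,-2 \right)} + \frac{\left(1 + 4\right)^{2}}{-149}\right) \left(-8\right) = \left(\sqrt{\left(-1\right)^{2} + \left(-2\right)^{2}} + \frac{\left(1 + 4\right)^{2}}{-149}\right) \left(-8\right) = \left(\sqrt{1 + 4} + 5^{2} \left(- \frac{1}{149}\right)\right) \left(-8\right) = \left(\sqrt{5} + 25 \left(- \frac{1}{149}\right)\right) \left(-8\right) = \left(\sqrt{5} - \frac{25}{149}\right) \left(-8\right) = \left(- \frac{25}{149} + \sqrt{5}\right) \left(-8\right) = \frac{200}{149} - 8 \sqrt{5}$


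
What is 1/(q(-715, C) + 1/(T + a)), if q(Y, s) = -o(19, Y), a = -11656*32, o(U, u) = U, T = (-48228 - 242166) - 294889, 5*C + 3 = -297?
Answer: -958275/18207226 ≈ -0.052632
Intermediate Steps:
C = -60 (C = -3/5 + (1/5)*(-297) = -3/5 - 297/5 = -60)
T = -585283 (T = -290394 - 294889 = -585283)
a = -372992
q(Y, s) = -19 (q(Y, s) = -1*19 = -19)
1/(q(-715, C) + 1/(T + a)) = 1/(-19 + 1/(-585283 - 372992)) = 1/(-19 + 1/(-958275)) = 1/(-19 - 1/958275) = 1/(-18207226/958275) = -958275/18207226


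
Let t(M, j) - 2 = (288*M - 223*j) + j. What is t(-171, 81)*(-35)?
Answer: 2352980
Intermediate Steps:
t(M, j) = 2 - 222*j + 288*M (t(M, j) = 2 + ((288*M - 223*j) + j) = 2 + ((-223*j + 288*M) + j) = 2 + (-222*j + 288*M) = 2 - 222*j + 288*M)
t(-171, 81)*(-35) = (2 - 222*81 + 288*(-171))*(-35) = (2 - 17982 - 49248)*(-35) = -67228*(-35) = 2352980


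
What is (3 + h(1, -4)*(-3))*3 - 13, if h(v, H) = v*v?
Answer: -13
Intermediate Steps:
h(v, H) = v**2
(3 + h(1, -4)*(-3))*3 - 13 = (3 + 1**2*(-3))*3 - 13 = (3 + 1*(-3))*3 - 13 = (3 - 3)*3 - 13 = 0*3 - 13 = 0 - 13 = -13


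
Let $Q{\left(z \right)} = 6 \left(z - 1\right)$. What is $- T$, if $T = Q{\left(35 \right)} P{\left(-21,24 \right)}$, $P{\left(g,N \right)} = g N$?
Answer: $102816$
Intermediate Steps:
$P{\left(g,N \right)} = N g$
$Q{\left(z \right)} = -6 + 6 z$ ($Q{\left(z \right)} = 6 \left(-1 + z\right) = -6 + 6 z$)
$T = -102816$ ($T = \left(-6 + 6 \cdot 35\right) 24 \left(-21\right) = \left(-6 + 210\right) \left(-504\right) = 204 \left(-504\right) = -102816$)
$- T = \left(-1\right) \left(-102816\right) = 102816$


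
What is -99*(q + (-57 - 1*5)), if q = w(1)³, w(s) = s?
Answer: 6039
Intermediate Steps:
q = 1 (q = 1³ = 1)
-99*(q + (-57 - 1*5)) = -99*(1 + (-57 - 1*5)) = -99*(1 + (-57 - 5)) = -99*(1 - 62) = -99*(-61) = 6039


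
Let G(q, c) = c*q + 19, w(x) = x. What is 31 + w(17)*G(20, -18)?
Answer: -5766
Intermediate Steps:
G(q, c) = 19 + c*q
31 + w(17)*G(20, -18) = 31 + 17*(19 - 18*20) = 31 + 17*(19 - 360) = 31 + 17*(-341) = 31 - 5797 = -5766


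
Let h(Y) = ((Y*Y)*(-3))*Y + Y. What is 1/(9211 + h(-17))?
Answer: 1/23933 ≈ 4.1783e-5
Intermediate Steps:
h(Y) = Y - 3*Y³ (h(Y) = (Y²*(-3))*Y + Y = (-3*Y²)*Y + Y = -3*Y³ + Y = Y - 3*Y³)
1/(9211 + h(-17)) = 1/(9211 + (-17 - 3*(-17)³)) = 1/(9211 + (-17 - 3*(-4913))) = 1/(9211 + (-17 + 14739)) = 1/(9211 + 14722) = 1/23933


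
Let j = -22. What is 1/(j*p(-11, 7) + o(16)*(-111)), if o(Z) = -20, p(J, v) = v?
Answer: 1/2066 ≈ 0.00048403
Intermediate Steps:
1/(j*p(-11, 7) + o(16)*(-111)) = 1/(-22*7 - 20*(-111)) = 1/(-154 + 2220) = 1/2066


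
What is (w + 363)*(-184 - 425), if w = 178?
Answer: -329469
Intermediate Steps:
(w + 363)*(-184 - 425) = (178 + 363)*(-184 - 425) = 541*(-609) = -329469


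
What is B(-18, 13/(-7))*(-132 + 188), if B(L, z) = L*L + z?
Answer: 18040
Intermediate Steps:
B(L, z) = z + L² (B(L, z) = L² + z = z + L²)
B(-18, 13/(-7))*(-132 + 188) = (13/(-7) + (-18)²)*(-132 + 188) = (13*(-⅐) + 324)*56 = (-13/7 + 324)*56 = (2255/7)*56 = 18040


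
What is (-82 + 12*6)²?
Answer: 100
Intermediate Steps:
(-82 + 12*6)² = (-82 + 72)² = (-10)² = 100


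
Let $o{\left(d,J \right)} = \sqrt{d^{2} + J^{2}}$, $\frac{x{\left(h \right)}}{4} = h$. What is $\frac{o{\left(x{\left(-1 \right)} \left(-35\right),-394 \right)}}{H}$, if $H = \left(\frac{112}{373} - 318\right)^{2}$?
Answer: $\frac{139129 \sqrt{43709}}{7021362002} \approx 0.0041427$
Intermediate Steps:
$x{\left(h \right)} = 4 h$
$H = \frac{14042724004}{139129}$ ($H = \left(112 \cdot \frac{1}{373} - 318\right)^{2} = \left(\frac{112}{373} - 318\right)^{2} = \left(- \frac{118502}{373}\right)^{2} = \frac{14042724004}{139129} \approx 1.0093 \cdot 10^{5}$)
$o{\left(d,J \right)} = \sqrt{J^{2} + d^{2}}$
$\frac{o{\left(x{\left(-1 \right)} \left(-35\right),-394 \right)}}{H} = \frac{\sqrt{\left(-394\right)^{2} + \left(4 \left(-1\right) \left(-35\right)\right)^{2}}}{\frac{14042724004}{139129}} = \sqrt{155236 + \left(\left(-4\right) \left(-35\right)\right)^{2}} \cdot \frac{139129}{14042724004} = \sqrt{155236 + 140^{2}} \cdot \frac{139129}{14042724004} = \sqrt{155236 + 19600} \cdot \frac{139129}{14042724004} = \sqrt{174836} \cdot \frac{139129}{14042724004} = 2 \sqrt{43709} \cdot \frac{139129}{14042724004} = \frac{139129 \sqrt{43709}}{7021362002}$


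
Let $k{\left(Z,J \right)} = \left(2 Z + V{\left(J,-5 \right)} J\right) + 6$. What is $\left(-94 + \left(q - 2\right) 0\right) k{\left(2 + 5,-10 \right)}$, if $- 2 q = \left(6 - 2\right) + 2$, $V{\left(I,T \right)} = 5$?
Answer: $2820$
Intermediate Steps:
$k{\left(Z,J \right)} = 6 + 2 Z + 5 J$ ($k{\left(Z,J \right)} = \left(2 Z + 5 J\right) + 6 = 6 + 2 Z + 5 J$)
$q = -3$ ($q = - \frac{\left(6 - 2\right) + 2}{2} = - \frac{4 + 2}{2} = \left(- \frac{1}{2}\right) 6 = -3$)
$\left(-94 + \left(q - 2\right) 0\right) k{\left(2 + 5,-10 \right)} = \left(-94 + \left(-3 - 2\right) 0\right) \left(6 + 2 \left(2 + 5\right) + 5 \left(-10\right)\right) = \left(-94 - 0\right) \left(6 + 2 \cdot 7 - 50\right) = \left(-94 + 0\right) \left(6 + 14 - 50\right) = \left(-94\right) \left(-30\right) = 2820$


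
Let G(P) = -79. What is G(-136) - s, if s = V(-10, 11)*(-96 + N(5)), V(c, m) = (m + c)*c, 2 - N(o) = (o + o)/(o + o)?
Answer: -1029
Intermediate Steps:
N(o) = 1 (N(o) = 2 - (o + o)/(o + o) = 2 - 2*o/(2*o) = 2 - 2*o*1/(2*o) = 2 - 1*1 = 2 - 1 = 1)
V(c, m) = c*(c + m) (V(c, m) = (c + m)*c = c*(c + m))
s = 950 (s = (-10*(-10 + 11))*(-96 + 1) = -10*1*(-95) = -10*(-95) = 950)
G(-136) - s = -79 - 1*950 = -79 - 950 = -1029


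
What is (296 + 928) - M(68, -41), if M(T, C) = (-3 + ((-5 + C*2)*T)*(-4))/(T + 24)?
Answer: 88947/92 ≈ 966.82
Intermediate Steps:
M(T, C) = (-3 - 4*T*(-5 + 2*C))/(24 + T) (M(T, C) = (-3 + ((-5 + 2*C)*T)*(-4))/(24 + T) = (-3 + (T*(-5 + 2*C))*(-4))/(24 + T) = (-3 - 4*T*(-5 + 2*C))/(24 + T))
(296 + 928) - M(68, -41) = (296 + 928) - (-3 + 20*68 - 8*(-41)*68)/(24 + 68) = 1224 - (-3 + 1360 + 22304)/92 = 1224 - 23661/92 = 88947/92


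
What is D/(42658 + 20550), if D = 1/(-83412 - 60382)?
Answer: -1/9088931152 ≈ -1.1002e-10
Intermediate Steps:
D = -1/143794 (D = 1/(-143794) = -1/143794 ≈ -6.9544e-6)
D/(42658 + 20550) = -1/(143794*(42658 + 20550)) = -1/143794/63208 = -1/143794*1/63208 = -1/9088931152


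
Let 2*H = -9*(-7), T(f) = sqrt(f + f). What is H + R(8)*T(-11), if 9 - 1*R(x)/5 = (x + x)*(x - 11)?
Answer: 63/2 + 285*I*sqrt(22) ≈ 31.5 + 1336.8*I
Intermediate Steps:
R(x) = 45 - 10*x*(-11 + x) (R(x) = 45 - 5*(x + x)*(x - 11) = 45 - 5*2*x*(-11 + x) = 45 - 10*x*(-11 + x))
T(f) = sqrt(2)*sqrt(f) (T(f) = sqrt(2*f) = sqrt(2)*sqrt(f))
H = 63/2 (H = (-9*(-7))/2 = (1/2)*63 = 63/2 ≈ 31.500)
H + R(8)*T(-11) = 63/2 + (45 - 10*8**2 + 110*8)*(sqrt(2)*sqrt(-11)) = 63/2 + (45 - 10*64 + 880)*(sqrt(2)*(I*sqrt(11))) = 63/2 + (45 - 640 + 880)*(I*sqrt(22)) = 63/2 + 285*(I*sqrt(22)) = 63/2 + 285*I*sqrt(22)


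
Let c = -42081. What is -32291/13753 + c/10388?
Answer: -914178901/142866164 ≈ -6.3988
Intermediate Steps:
-32291/13753 + c/10388 = -32291/13753 - 42081/10388 = -914178901/142866164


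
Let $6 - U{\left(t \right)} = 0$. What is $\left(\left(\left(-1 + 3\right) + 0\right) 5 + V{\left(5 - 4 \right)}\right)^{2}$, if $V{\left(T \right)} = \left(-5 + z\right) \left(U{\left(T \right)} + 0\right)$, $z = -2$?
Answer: $1024$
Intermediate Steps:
$U{\left(t \right)} = 6$ ($U{\left(t \right)} = 6 - 0 = 6 + 0 = 6$)
$V{\left(T \right)} = -42$ ($V{\left(T \right)} = \left(-5 - 2\right) \left(6 + 0\right) = \left(-7\right) 6 = -42$)
$\left(\left(\left(-1 + 3\right) + 0\right) 5 + V{\left(5 - 4 \right)}\right)^{2} = \left(\left(\left(-1 + 3\right) + 0\right) 5 - 42\right)^{2} = \left(\left(2 + 0\right) 5 - 42\right)^{2} = \left(2 \cdot 5 - 42\right)^{2} = \left(10 - 42\right)^{2} = \left(-32\right)^{2} = 1024$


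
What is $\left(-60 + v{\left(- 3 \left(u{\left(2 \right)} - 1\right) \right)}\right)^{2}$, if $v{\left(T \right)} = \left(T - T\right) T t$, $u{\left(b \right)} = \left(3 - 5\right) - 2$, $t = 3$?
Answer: $3600$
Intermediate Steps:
$u{\left(b \right)} = -4$ ($u{\left(b \right)} = -2 - 2 = -4$)
$v{\left(T \right)} = 0$ ($v{\left(T \right)} = \left(T - T\right) T 3 = 0 T 3 = 0 \cdot 3 = 0$)
$\left(-60 + v{\left(- 3 \left(u{\left(2 \right)} - 1\right) \right)}\right)^{2} = \left(-60 + 0\right)^{2} = \left(-60\right)^{2} = 3600$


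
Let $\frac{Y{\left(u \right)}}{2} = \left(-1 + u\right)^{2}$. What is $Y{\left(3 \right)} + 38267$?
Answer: $38275$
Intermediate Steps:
$Y{\left(u \right)} = 2 \left(-1 + u\right)^{2}$
$Y{\left(3 \right)} + 38267 = 2 \left(-1 + 3\right)^{2} + 38267 = 2 \cdot 2^{2} + 38267 = 2 \cdot 4 + 38267 = 8 + 38267 = 38275$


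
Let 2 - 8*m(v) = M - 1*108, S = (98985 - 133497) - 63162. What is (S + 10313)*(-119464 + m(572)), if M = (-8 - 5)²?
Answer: 83497110331/8 ≈ 1.0437e+10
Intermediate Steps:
M = 169 (M = (-13)² = 169)
S = -97674 (S = -34512 - 63162 = -97674)
m(v) = -59/8 (m(v) = ¼ - (169 - 1*108)/8 = ¼ - (169 - 108)/8 = ¼ - ⅛*61 = ¼ - 61/8 = -59/8)
(S + 10313)*(-119464 + m(572)) = (-97674 + 10313)*(-119464 - 59/8) = -87361*(-955771/8) = 83497110331/8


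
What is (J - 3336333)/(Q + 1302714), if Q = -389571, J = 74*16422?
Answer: -101005/43483 ≈ -2.3229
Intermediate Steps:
J = 1215228
(J - 3336333)/(Q + 1302714) = (1215228 - 3336333)/(-389571 + 1302714) = -2121105/913143 = -2121105*1/913143 = -101005/43483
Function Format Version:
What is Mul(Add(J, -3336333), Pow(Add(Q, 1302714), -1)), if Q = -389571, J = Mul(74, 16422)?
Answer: Rational(-101005, 43483) ≈ -2.3229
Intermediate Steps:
J = 1215228
Mul(Add(J, -3336333), Pow(Add(Q, 1302714), -1)) = Mul(Add(1215228, -3336333), Pow(Add(-389571, 1302714), -1)) = Mul(-2121105, Pow(913143, -1)) = Mul(-2121105, Rational(1, 913143)) = Rational(-101005, 43483)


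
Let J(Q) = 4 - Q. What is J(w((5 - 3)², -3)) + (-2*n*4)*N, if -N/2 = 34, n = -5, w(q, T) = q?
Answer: -2720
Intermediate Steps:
N = -68 (N = -2*34 = -68)
J(w((5 - 3)², -3)) + (-2*n*4)*N = (4 - (5 - 3)²) + (-2*(-5)*4)*(-68) = (4 - 1*2²) + (10*4)*(-68) = (4 - 1*4) + 40*(-68) = (4 - 4) - 2720 = 0 - 2720 = -2720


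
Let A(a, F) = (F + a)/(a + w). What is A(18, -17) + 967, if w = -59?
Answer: 39646/41 ≈ 966.98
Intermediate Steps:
A(a, F) = (F + a)/(-59 + a) (A(a, F) = (F + a)/(a - 59) = (F + a)/(-59 + a))
A(18, -17) + 967 = (-17 + 18)/(-59 + 18) + 967 = 1/(-41) + 967 = -1/41*1 + 967 = -1/41 + 967 = 39646/41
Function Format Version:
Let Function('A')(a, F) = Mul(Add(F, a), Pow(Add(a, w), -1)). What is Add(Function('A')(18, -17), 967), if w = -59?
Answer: Rational(39646, 41) ≈ 966.98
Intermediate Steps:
Function('A')(a, F) = Mul(Pow(Add(-59, a), -1), Add(F, a)) (Function('A')(a, F) = Mul(Add(F, a), Pow(Add(a, -59), -1)) = Mul(Add(F, a), Pow(Add(-59, a), -1)) = Mul(Pow(Add(-59, a), -1), Add(F, a)))
Add(Function('A')(18, -17), 967) = Add(Mul(Pow(Add(-59, 18), -1), Add(-17, 18)), 967) = Add(Mul(Pow(-41, -1), 1), 967) = Add(Mul(Rational(-1, 41), 1), 967) = Add(Rational(-1, 41), 967) = Rational(39646, 41)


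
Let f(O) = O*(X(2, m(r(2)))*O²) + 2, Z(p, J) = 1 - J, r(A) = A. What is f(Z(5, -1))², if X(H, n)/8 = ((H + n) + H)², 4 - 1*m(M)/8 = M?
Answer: 655462404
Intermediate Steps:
m(M) = 32 - 8*M
X(H, n) = 8*(n + 2*H)² (X(H, n) = 8*((H + n) + H)² = 8*(n + 2*H)²)
f(O) = 2 + 3200*O³ (f(O) = O*((8*((32 - 8*2) + 2*2)²)*O²) + 2 = O*((8*((32 - 16) + 4)²)*O²) + 2 = O*((8*(16 + 4)²)*O²) + 2 = O*((8*20²)*O²) + 2 = O*((8*400)*O²) + 2 = O*(3200*O²) + 2 = 3200*O³ + 2 = 2 + 3200*O³)
f(Z(5, -1))² = (2 + 3200*(1 - 1*(-1))³)² = (2 + 3200*(1 + 1)³)² = (2 + 3200*2³)² = (2 + 3200*8)² = (2 + 25600)² = 25602² = 655462404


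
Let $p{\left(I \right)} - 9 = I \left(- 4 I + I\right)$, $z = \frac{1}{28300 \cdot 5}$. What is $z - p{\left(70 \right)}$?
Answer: $\frac{2078776501}{141500} \approx 14691.0$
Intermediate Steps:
$z = \frac{1}{141500} \approx 7.0671 \cdot 10^{-6}$
$p{\left(I \right)} = 9 - 3 I^{2}$ ($p{\left(I \right)} = 9 + I \left(- 4 I + I\right) = 9 + I \left(- 3 I\right) = 9 - 3 I^{2}$)
$z - p{\left(70 \right)} = \frac{1}{141500} - \left(9 - 3 \cdot 70^{2}\right) = \frac{1}{141500} - \left(9 - 14700\right) = \frac{1}{141500} - -14691 = \frac{1}{141500} + 14691 = \frac{2078776501}{141500}$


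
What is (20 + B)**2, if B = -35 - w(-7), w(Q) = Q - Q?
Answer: 225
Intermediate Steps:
w(Q) = 0
B = -35 (B = -35 - 1*0 = -35 + 0 = -35)
(20 + B)**2 = (20 - 35)**2 = (-15)**2 = 225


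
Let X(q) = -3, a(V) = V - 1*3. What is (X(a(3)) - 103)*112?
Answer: -11872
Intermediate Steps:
a(V) = -3 + V (a(V) = V - 3 = -3 + V)
(X(a(3)) - 103)*112 = (-3 - 103)*112 = -106*112 = -11872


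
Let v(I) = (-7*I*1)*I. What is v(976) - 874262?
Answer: -7542294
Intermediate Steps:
v(I) = -7*I² (v(I) = (-7*I)*I = -7*I²)
v(976) - 874262 = -7*976² - 874262 = -7*952576 - 874262 = -6668032 - 874262 = -7542294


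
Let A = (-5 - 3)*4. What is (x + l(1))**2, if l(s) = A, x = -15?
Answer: 2209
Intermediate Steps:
A = -32 (A = -8*4 = -32)
l(s) = -32
(x + l(1))**2 = (-15 - 32)**2 = (-47)**2 = 2209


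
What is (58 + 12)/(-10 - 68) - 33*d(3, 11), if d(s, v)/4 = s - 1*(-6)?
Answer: -46367/39 ≈ -1188.9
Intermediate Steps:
d(s, v) = 24 + 4*s (d(s, v) = 4*(s - 1*(-6)) = 4*(s + 6) = 4*(6 + s) = 24 + 4*s)
(58 + 12)/(-10 - 68) - 33*d(3, 11) = (58 + 12)/(-10 - 68) - 33*(24 + 4*3) = 70/(-78) - 33*(24 + 12) = 70*(-1/78) - 33*36 = -35/39 - 1188 = -46367/39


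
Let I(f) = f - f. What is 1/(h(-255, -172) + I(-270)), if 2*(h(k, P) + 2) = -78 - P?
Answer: 1/45 ≈ 0.022222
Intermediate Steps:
h(k, P) = -41 - P/2 (h(k, P) = -2 + (-78 - P)/2 = -2 + (-39 - P/2) = -41 - P/2)
I(f) = 0
1/(h(-255, -172) + I(-270)) = 1/((-41 - ½*(-172)) + 0) = 1/((-41 + 86) + 0) = 1/(45 + 0) = 1/45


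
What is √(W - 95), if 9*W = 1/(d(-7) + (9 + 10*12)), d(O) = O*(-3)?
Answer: I*√769494/90 ≈ 9.7467*I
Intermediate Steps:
d(O) = -3*O
W = 1/1350 (W = 1/(9*(-3*(-7) + (9 + 10*12))) = 1/(9*(21 + (9 + 120))) = 1/(9*(21 + 129)) = (⅑)/150 = (⅑)*(1/150) = 1/1350 ≈ 0.00074074)
√(W - 95) = √(1/1350 - 95) = √(-128249/1350) = I*√769494/90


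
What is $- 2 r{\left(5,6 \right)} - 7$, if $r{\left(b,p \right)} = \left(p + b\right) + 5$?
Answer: $-39$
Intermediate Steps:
$r{\left(b,p \right)} = 5 + b + p$ ($r{\left(b,p \right)} = \left(b + p\right) + 5 = 5 + b + p$)
$- 2 r{\left(5,6 \right)} - 7 = - 2 \left(5 + 5 + 6\right) - 7 = \left(-2\right) 16 - 7 = -32 - 7 = -39$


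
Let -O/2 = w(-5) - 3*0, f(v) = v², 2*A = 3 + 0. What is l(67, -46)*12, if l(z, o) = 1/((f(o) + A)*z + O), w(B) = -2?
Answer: 24/283753 ≈ 8.4581e-5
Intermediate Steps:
A = 3/2 (A = (3 + 0)/2 = (½)*3 = 3/2 ≈ 1.5000)
O = 4 (O = -2*(-2 - 3*0) = -2*(-2 + 0) = -2*(-2) = 4)
l(z, o) = 1/(4 + z*(3/2 + o²)) (l(z, o) = 1/((o² + 3/2)*z + 4) = 1/((3/2 + o²)*z + 4) = 1/(z*(3/2 + o²) + 4) = 1/(4 + z*(3/2 + o²)))
l(67, -46)*12 = (2/(8 + 3*67 + 2*67*(-46)²))*12 = (2/(8 + 201 + 2*67*2116))*12 = (2/(8 + 201 + 283544))*12 = (2/283753)*12 = 24/283753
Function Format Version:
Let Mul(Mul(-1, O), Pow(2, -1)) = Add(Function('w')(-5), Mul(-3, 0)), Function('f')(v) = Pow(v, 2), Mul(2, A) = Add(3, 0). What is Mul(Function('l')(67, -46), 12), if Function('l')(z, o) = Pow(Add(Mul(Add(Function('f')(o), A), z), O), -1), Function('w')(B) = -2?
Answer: Rational(24, 283753) ≈ 8.4581e-5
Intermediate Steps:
A = Rational(3, 2) (A = Mul(Rational(1, 2), Add(3, 0)) = Mul(Rational(1, 2), 3) = Rational(3, 2) ≈ 1.5000)
O = 4 (O = Mul(-2, Add(-2, Mul(-3, 0))) = Mul(-2, Add(-2, 0)) = Mul(-2, -2) = 4)
Function('l')(z, o) = Pow(Add(4, Mul(z, Add(Rational(3, 2), Pow(o, 2)))), -1) (Function('l')(z, o) = Pow(Add(Mul(Add(Pow(o, 2), Rational(3, 2)), z), 4), -1) = Pow(Add(Mul(Add(Rational(3, 2), Pow(o, 2)), z), 4), -1) = Pow(Add(Mul(z, Add(Rational(3, 2), Pow(o, 2))), 4), -1) = Pow(Add(4, Mul(z, Add(Rational(3, 2), Pow(o, 2)))), -1))
Mul(Function('l')(67, -46), 12) = Mul(Mul(2, Pow(Add(8, Mul(3, 67), Mul(2, 67, Pow(-46, 2))), -1)), 12) = Mul(Mul(2, Pow(Add(8, 201, Mul(2, 67, 2116)), -1)), 12) = Mul(Mul(2, Pow(Add(8, 201, 283544), -1)), 12) = Mul(Mul(2, Pow(283753, -1)), 12) = Mul(Mul(2, Rational(1, 283753)), 12) = Mul(Rational(2, 283753), 12) = Rational(24, 283753)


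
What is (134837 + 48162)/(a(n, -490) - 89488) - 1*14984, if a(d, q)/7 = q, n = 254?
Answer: -1392466311/92918 ≈ -14986.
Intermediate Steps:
a(d, q) = 7*q
(134837 + 48162)/(a(n, -490) - 89488) - 1*14984 = (134837 + 48162)/(7*(-490) - 89488) - 1*14984 = 182999/(-3430 - 89488) - 14984 = 182999/(-92918) - 14984 = 182999*(-1/92918) - 14984 = -182999/92918 - 14984 = -1392466311/92918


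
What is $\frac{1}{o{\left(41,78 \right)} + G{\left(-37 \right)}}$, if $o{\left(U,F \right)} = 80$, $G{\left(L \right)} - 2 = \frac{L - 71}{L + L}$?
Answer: $\frac{37}{3088} \approx 0.011982$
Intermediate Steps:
$G{\left(L \right)} = 2 + \frac{-71 + L}{2 L}$ ($G{\left(L \right)} = 2 + \frac{L - 71}{L + L} = 2 + \frac{-71 + L}{2 L}$)
$\frac{1}{o{\left(41,78 \right)} + G{\left(-37 \right)}} = \frac{1}{80 + \frac{-71 + 5 \left(-37\right)}{2 \left(-37\right)}} = \frac{1}{80 + \frac{1}{2} \left(- \frac{1}{37}\right) \left(-71 - 185\right)} = \frac{1}{80 + \frac{1}{2} \left(- \frac{1}{37}\right) \left(-256\right)} = \frac{1}{80 + \frac{128}{37}} = \frac{1}{\frac{3088}{37}} = \frac{37}{3088}$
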